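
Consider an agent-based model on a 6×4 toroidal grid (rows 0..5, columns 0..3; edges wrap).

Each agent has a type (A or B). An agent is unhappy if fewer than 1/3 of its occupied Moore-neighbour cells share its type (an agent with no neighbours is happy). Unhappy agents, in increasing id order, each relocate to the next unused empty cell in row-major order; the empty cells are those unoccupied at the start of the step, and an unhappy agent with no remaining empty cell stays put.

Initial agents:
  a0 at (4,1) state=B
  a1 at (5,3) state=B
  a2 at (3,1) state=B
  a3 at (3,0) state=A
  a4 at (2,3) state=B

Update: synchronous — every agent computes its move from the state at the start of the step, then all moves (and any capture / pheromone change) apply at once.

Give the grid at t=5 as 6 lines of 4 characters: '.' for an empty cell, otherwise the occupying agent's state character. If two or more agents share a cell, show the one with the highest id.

BA..
.B..
....
.B..
.B..
....

t=1: a0@(4,1):B a1@(5,3):B a2@(3,1):B a3@(0,0):A a4@(0,1):B
t=2: a0@(4,1):B a1@(0,2):B a2@(3,1):B a3@(0,3):A a4@(1,0):B
t=3: a0@(4,1):B a1@(0,0):B a2@(3,1):B a3@(0,1):A a4@(1,1):B
t=4: a0@(4,1):B a1@(0,0):B a2@(3,1):B a3@(0,2):A a4@(1,1):B
t=5: a0@(4,1):B a1@(0,0):B a2@(3,1):B a3@(0,1):A a4@(1,1):B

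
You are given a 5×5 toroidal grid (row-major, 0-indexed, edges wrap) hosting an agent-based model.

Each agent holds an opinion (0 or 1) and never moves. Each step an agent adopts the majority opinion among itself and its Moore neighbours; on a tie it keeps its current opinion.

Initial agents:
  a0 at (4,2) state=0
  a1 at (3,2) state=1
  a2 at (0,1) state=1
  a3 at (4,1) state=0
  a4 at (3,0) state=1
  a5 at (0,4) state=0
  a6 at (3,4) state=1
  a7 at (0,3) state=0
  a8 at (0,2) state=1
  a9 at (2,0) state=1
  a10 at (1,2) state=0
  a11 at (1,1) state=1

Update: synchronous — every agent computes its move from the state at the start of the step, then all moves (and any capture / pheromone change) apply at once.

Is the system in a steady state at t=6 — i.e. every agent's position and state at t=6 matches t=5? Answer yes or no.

t=1: a0@(4,2):0 a1@(3,2):0 a2@(0,1):1 a3@(4,1):1 a4@(3,0):1 a5@(0,4):0 a6@(3,4):1 a7@(0,3):0 a8@(0,2):0 a9@(2,0):1 a10@(1,2):1 a11@(1,1):1
t=2: a0@(4,2):0 a1@(3,2):0 a2@(0,1):1 a3@(4,1):1 a4@(3,0):1 a5@(0,4):0 a6@(3,4):1 a7@(0,3):0 a8@(0,2):1 a9@(2,0):1 a10@(1,2):1 a11@(1,1):1
t=3: (unchanged — steady state)

yes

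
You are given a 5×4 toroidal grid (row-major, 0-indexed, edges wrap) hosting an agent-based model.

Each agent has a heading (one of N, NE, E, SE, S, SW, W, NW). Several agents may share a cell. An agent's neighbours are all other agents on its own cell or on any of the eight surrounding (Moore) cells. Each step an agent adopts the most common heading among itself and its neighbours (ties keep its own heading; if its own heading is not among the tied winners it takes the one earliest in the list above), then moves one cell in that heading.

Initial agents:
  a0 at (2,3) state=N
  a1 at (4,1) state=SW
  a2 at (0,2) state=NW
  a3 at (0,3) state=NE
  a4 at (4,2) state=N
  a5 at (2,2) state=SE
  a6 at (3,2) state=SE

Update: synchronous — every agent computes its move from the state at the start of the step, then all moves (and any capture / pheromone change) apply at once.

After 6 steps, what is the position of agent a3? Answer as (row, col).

(4, 1)

t=1: a0@(3,0):SE a1@(0,0):SW a2@(4,1):NW a3@(4,0):NE a4@(3,2):N a5@(3,3):SE a6@(4,3):SE
t=2: a0@(4,1):SE a1@(1,3):SW a2@(3,0):NW a3@(0,1):SE a4@(4,3):SE a5@(4,0):SE a6@(0,0):SE
t=3: a0@(0,2):SE a1@(2,2):SW a2@(4,1):SE a3@(1,2):SE a4@(0,0):SE a5@(0,1):SE a6@(1,1):SE
t=4: a0@(1,3):SE a1@(3,3):SE a2@(0,2):SE a3@(2,3):SE a4@(1,1):SE a5@(1,2):SE a6@(2,2):SE
t=5: a0@(2,0):SE a1@(4,0):SE a2@(1,3):SE a3@(3,0):SE a4@(2,2):SE a5@(2,3):SE a6@(3,3):SE
t=6: a0@(3,1):SE a1@(0,1):SE a2@(2,0):SE a3@(4,1):SE a4@(3,3):SE a5@(3,0):SE a6@(4,0):SE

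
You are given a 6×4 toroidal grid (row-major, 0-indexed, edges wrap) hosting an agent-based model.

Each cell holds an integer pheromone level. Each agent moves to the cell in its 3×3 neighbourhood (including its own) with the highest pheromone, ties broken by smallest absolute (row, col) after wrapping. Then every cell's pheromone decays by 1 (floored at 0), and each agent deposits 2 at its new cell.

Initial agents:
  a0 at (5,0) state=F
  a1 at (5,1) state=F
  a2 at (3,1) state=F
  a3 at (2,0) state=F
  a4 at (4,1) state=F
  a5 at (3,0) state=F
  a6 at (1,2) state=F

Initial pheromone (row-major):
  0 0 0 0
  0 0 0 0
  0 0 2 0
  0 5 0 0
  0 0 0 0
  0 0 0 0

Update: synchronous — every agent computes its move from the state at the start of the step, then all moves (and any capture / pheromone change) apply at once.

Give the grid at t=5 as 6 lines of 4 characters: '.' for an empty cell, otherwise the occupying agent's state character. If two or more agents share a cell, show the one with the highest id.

F...
....
....
.F..
....
....

t=1: a0@(0,0) a1@(0,0) a2@(3,1) a3@(3,1) a4@(3,1) a5@(3,1) a6@(2,2) | pheromone: 4 0 0 0 / 0 0 0 0 / 0 0 3 0 / 0 12 0 0 / 0 0 0 0 / 0 0 0 0
t=2: a0@(0,0) a1@(0,0) a2@(3,1) a3@(3,1) a4@(3,1) a5@(3,1) a6@(3,1) | pheromone: 7 0 0 0 / 0 0 0 0 / 0 0 2 0 / 0 21 0 0 / 0 0 0 0 / 0 0 0 0
t=3: a0@(0,0) a1@(0,0) a2@(3,1) a3@(3,1) a4@(3,1) a5@(3,1) a6@(3,1) | pheromone: 10 0 0 0 / 0 0 0 0 / 0 0 1 0 / 0 30 0 0 / 0 0 0 0 / 0 0 0 0
t=4: a0@(0,0) a1@(0,0) a2@(3,1) a3@(3,1) a4@(3,1) a5@(3,1) a6@(3,1) | pheromone: 13 0 0 0 / 0 0 0 0 / 0 0 0 0 / 0 39 0 0 / 0 0 0 0 / 0 0 0 0
t=5: a0@(0,0) a1@(0,0) a2@(3,1) a3@(3,1) a4@(3,1) a5@(3,1) a6@(3,1) | pheromone: 16 0 0 0 / 0 0 0 0 / 0 0 0 0 / 0 48 0 0 / 0 0 0 0 / 0 0 0 0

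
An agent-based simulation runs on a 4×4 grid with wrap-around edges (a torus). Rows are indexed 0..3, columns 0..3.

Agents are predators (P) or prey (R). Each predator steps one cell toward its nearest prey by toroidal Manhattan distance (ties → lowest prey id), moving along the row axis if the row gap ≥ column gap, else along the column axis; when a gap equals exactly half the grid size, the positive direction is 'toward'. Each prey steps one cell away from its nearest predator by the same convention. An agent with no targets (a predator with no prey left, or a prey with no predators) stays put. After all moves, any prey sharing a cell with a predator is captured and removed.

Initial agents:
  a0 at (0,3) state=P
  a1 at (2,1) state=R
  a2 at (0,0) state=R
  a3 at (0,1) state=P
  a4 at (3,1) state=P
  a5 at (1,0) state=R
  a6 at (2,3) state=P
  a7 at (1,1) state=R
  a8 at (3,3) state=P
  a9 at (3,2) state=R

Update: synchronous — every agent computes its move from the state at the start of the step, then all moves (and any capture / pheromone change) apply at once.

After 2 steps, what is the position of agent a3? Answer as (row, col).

(0, 1)

t=1: a0@(0,0):P a1@(1,1):R a2@(0,1):R a3@(0,0):P a4@(2,1):P a6@(2,0):P a8@(3,2):P a9@(3,3):R
t=2: a0@(0,1):P a2@(0,2):R a3@(0,1):P a4@(1,1):P a6@(1,0):P a8@(3,3):P a9@(3,0):R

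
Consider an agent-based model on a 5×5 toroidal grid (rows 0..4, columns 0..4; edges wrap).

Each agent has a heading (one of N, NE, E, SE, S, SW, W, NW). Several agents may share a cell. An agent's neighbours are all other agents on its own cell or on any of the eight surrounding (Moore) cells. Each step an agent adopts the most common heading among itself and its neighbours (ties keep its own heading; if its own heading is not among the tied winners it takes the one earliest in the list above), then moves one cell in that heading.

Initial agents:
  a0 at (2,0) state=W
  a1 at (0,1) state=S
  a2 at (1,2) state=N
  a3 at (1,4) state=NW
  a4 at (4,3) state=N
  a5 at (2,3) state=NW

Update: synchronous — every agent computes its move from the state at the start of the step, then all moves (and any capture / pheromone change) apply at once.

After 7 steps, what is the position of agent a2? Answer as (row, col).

t=1: a0@(2,4):W a1@(1,1):S a2@(0,2):N a3@(0,3):NW a4@(3,3):N a5@(1,2):NW
t=2: a0@(2,3):W a1@(2,1):S a2@(4,1):NW a3@(4,2):NW a4@(2,3):N a5@(0,1):NW
t=3: a0@(2,2):W a1@(3,1):S a2@(3,0):NW a3@(3,1):NW a4@(1,3):N a5@(4,0):NW
t=4: a0@(2,1):W a1@(2,0):NW a2@(2,4):NW a3@(2,0):NW a4@(0,3):N a5@(3,4):NW
t=5: a0@(1,0):NW a1@(1,4):NW a2@(1,3):NW a3@(1,4):NW a4@(4,3):N a5@(2,3):NW
t=6: a0@(0,4):NW a1@(0,3):NW a2@(0,2):NW a3@(0,3):NW a4@(3,3):N a5@(1,2):NW
t=7: a0@(4,3):NW a1@(4,2):NW a2@(4,1):NW a3@(4,2):NW a4@(2,3):N a5@(0,1):NW

(4, 1)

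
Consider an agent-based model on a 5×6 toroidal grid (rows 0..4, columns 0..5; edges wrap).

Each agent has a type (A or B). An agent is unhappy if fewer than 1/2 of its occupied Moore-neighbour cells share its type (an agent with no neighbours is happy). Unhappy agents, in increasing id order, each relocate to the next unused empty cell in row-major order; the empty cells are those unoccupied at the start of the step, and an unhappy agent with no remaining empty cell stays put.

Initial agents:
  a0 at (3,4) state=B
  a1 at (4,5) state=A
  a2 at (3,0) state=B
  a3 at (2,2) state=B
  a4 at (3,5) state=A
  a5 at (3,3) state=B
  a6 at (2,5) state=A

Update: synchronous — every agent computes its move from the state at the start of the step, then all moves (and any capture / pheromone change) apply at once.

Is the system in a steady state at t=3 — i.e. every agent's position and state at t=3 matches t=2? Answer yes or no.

t=1: a0@(0,0):B a1@(0,1):A a2@(0,2):B a3@(2,2):B a4@(3,5):A a5@(3,3):B a6@(0,3):A
t=2: a0@(0,4):B a1@(0,5):A a2@(1,0):B a3@(2,2):B a4@(3,5):A a5@(3,3):B a6@(1,1):A
t=3: a0@(0,0):B a1@(0,1):A a2@(0,2):B a3@(2,2):B a4@(3,5):A a5@(3,3):B a6@(0,3):A

no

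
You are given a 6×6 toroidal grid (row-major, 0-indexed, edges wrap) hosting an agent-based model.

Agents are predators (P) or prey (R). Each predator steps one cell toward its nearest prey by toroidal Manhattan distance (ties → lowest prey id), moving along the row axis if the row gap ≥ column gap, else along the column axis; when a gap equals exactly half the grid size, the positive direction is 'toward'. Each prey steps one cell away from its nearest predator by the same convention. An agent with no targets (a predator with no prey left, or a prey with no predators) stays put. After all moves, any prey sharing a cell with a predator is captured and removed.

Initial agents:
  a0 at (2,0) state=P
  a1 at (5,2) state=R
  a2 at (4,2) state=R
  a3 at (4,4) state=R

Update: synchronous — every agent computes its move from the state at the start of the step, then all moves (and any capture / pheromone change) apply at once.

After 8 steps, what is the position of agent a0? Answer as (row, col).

t=1: a0@(3,0):P a1@(4,2):R a2@(5,2):R a3@(5,4):R
t=2: a0@(3,1):P a1@(4,3):R a2@(0,2):R a3@(0,4):R
t=3: a0@(3,2):P a1@(4,4):R a2@(5,2):R a3@(5,4):R
t=4: a0@(4,2):P a1@(4,5):R a2@(0,2):R a3@(0,4):R
t=5: a0@(5,2):P a1@(4,4):R a2@(1,2):R a3@(1,4):R
t=6: a0@(0,2):P a1@(4,5):R a2@(2,2):R a3@(2,4):R
t=7: a0@(1,2):P a1@(4,4):R a2@(3,2):R a3@(3,4):R
t=8: a0@(2,2):P a1@(3,4):R a2@(4,2):R a3@(4,4):R

(2, 2)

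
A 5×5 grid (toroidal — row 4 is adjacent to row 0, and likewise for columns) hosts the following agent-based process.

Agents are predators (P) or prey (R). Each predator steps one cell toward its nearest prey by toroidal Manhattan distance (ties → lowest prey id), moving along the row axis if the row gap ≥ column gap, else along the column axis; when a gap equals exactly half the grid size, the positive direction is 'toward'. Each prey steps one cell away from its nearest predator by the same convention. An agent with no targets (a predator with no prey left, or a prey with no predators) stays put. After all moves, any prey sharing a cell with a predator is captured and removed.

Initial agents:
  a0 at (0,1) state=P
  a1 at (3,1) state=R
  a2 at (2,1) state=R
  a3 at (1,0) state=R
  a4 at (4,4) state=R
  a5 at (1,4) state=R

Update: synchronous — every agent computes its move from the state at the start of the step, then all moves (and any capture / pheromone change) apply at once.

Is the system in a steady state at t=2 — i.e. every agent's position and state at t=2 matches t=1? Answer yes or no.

t=1: a0@(4,1):P a1@(2,1):R a2@(3,1):R a3@(2,0):R a4@(4,3):R a5@(1,3):R
t=2: a0@(3,1):P a1@(1,1):R a2@(2,1):R a3@(1,0):R a4@(4,4):R a5@(2,3):R

no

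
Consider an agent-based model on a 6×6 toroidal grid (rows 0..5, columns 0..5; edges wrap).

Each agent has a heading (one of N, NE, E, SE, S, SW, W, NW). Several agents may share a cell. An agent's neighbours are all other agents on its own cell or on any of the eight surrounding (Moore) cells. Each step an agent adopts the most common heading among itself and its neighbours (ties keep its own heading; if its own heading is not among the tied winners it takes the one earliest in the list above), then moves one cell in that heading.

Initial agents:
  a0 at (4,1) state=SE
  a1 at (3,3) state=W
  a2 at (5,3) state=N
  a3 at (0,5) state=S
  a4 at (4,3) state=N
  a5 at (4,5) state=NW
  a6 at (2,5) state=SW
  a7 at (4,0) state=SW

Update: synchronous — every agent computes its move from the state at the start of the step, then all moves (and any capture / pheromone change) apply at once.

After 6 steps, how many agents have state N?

8

t=1: a0@(5,2):SE a1@(3,2):W a2@(4,3):N a3@(1,5):S a4@(3,3):N a5@(3,4):NW a6@(3,4):SW a7@(5,5):SW
t=2: a0@(0,3):SE a1@(2,2):N a2@(3,3):N a3@(2,5):S a4@(2,3):N a5@(2,4):N a6@(2,4):N a7@(0,4):SW
t=3: a0@(1,4):SE a1@(1,2):N a2@(2,3):N a3@(1,5):N a4@(1,3):N a5@(1,4):N a6@(1,4):N a7@(1,3):SW
t=4: a0@(0,4):N a1@(0,2):N a2@(1,3):N a3@(0,5):N a4@(0,3):N a5@(0,4):N a6@(0,4):N a7@(0,3):N
t=5: a0@(5,4):N a1@(5,2):N a2@(0,3):N a3@(5,5):N a4@(5,3):N a5@(5,4):N a6@(5,4):N a7@(5,3):N
t=6: a0@(4,4):N a1@(4,2):N a2@(5,3):N a3@(4,5):N a4@(4,3):N a5@(4,4):N a6@(4,4):N a7@(4,3):N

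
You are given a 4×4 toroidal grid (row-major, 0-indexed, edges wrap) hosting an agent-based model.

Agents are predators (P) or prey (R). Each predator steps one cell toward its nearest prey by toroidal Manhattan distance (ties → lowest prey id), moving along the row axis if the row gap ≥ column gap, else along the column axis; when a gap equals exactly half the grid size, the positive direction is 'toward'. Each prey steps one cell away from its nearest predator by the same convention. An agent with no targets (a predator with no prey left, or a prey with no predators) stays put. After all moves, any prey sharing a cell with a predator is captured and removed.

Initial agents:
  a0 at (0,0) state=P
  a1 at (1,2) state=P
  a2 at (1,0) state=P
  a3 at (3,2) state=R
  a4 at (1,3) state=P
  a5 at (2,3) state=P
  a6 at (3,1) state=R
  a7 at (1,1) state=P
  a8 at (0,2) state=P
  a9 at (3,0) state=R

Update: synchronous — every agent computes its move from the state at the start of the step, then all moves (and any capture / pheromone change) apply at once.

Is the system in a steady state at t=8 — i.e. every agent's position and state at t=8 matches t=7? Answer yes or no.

yes

t=1: a0@(3,0):P a1@(2,2):P a2@(2,0):P a4@(2,3):P a5@(3,3):P a7@(2,1):P a8@(3,2):P
t=2: (unchanged — steady state)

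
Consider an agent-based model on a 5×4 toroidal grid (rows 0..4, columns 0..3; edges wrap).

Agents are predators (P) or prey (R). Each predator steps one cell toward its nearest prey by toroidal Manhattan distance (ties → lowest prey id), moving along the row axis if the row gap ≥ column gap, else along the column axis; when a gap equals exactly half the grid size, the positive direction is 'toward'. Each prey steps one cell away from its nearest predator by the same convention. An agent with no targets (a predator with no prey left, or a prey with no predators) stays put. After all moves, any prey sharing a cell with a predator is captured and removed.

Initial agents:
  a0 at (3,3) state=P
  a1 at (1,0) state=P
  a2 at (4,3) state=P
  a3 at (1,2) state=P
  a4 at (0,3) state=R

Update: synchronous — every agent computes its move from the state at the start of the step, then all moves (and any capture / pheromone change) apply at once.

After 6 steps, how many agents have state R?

t=1: a0@(4,3):P a1@(0,0):P a2@(0,3):P a3@(0,2):P a4@(1,3):R
t=2: a0@(0,3):P a1@(1,0):P a2@(1,3):P a3@(1,2):P a4@(2,3):R
t=3: a0@(1,3):P a1@(2,0):P a2@(2,3):P a3@(2,2):P a4@(3,3):R
t=4: a0@(2,3):P a1@(3,0):P a2@(3,3):P a3@(3,2):P a4@(4,3):R
t=5: a0@(3,3):P a1@(4,0):P a2@(4,3):P a3@(4,2):P a4@(0,3):R
t=6: a0@(4,3):P a1@(0,0):P a2@(0,3):P a3@(0,2):P a4@(1,3):R

1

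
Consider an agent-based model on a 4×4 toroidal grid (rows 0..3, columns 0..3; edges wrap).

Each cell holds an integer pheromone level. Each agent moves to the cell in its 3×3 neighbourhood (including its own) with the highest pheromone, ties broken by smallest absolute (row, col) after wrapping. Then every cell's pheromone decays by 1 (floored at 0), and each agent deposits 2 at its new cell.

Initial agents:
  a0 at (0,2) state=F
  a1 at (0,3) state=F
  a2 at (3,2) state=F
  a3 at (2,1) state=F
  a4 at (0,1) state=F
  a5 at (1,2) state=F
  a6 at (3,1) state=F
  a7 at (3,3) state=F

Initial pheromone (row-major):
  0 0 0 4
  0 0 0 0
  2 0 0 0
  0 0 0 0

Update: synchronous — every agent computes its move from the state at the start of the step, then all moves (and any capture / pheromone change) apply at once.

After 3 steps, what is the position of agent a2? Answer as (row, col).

(0, 3)

t=1: a0@(0,3) a1@(0,3) a2@(0,3) a3@(2,0) a4@(0,0) a5@(0,3) a6@(2,0) a7@(0,3) | pheromone: 2 0 0 13 / 0 0 0 0 / 5 0 0 0 / 0 0 0 0
t=2: a0@(0,3) a1@(0,3) a2@(0,3) a3@(2,0) a4@(0,3) a5@(0,3) a6@(2,0) a7@(0,3) | pheromone: 1 0 0 24 / 0 0 0 0 / 8 0 0 0 / 0 0 0 0
t=3: a0@(0,3) a1@(0,3) a2@(0,3) a3@(2,0) a4@(0,3) a5@(0,3) a6@(2,0) a7@(0,3) | pheromone: 0 0 0 35 / 0 0 0 0 / 11 0 0 0 / 0 0 0 0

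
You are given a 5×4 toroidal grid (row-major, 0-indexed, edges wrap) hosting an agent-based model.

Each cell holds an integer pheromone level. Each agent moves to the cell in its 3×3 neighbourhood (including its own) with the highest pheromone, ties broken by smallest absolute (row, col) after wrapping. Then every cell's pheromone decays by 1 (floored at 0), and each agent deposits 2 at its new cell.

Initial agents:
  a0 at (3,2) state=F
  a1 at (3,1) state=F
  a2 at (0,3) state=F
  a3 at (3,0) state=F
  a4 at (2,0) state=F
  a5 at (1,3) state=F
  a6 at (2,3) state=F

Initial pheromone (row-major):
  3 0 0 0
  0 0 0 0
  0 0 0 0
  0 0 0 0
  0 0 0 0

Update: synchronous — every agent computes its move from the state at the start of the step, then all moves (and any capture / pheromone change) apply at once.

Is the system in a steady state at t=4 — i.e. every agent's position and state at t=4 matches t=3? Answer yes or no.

yes

t=1: a0@(2,1) a1@(2,0) a2@(0,0) a3@(2,0) a4@(1,0) a5@(0,0) a6@(1,0) | pheromone: 6 0 0 0 / 4 0 0 0 / 4 2 0 0 / 0 0 0 0 / 0 0 0 0
t=2: a0@(1,0) a1@(1,0) a2@(0,0) a3@(1,0) a4@(0,0) a5@(0,0) a6@(0,0) | pheromone: 13 0 0 0 / 9 0 0 0 / 3 1 0 0 / 0 0 0 0 / 0 0 0 0
t=3: a0@(0,0) a1@(0,0) a2@(0,0) a3@(0,0) a4@(0,0) a5@(0,0) a6@(0,0) | pheromone: 26 0 0 0 / 8 0 0 0 / 2 0 0 0 / 0 0 0 0 / 0 0 0 0
t=4: a0@(0,0) a1@(0,0) a2@(0,0) a3@(0,0) a4@(0,0) a5@(0,0) a6@(0,0) | pheromone: 39 0 0 0 / 7 0 0 0 / 1 0 0 0 / 0 0 0 0 / 0 0 0 0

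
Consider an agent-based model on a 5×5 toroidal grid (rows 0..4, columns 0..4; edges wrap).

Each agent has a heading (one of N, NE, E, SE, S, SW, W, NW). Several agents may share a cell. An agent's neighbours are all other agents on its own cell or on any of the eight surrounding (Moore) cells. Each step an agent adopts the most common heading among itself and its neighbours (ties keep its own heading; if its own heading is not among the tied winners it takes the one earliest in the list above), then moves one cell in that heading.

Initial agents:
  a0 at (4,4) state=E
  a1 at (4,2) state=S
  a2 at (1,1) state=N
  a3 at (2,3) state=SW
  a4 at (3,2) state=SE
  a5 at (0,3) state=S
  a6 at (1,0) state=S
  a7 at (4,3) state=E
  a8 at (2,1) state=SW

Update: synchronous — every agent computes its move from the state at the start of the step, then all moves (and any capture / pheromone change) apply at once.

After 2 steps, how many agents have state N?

t=1: a0@(4,0):E a1@(0,2):S a2@(0,1):N a3@(3,2):SW a4@(4,1):SW a5@(1,3):S a6@(2,0):S a7@(4,4):E a8@(3,0):SW
t=2: a0@(4,1):E a1@(1,2):S a2@(4,1):N a3@(4,1):SW a4@(0,0):SW a5@(2,3):S a6@(3,0):S a7@(4,0):E a8@(4,4):SW

1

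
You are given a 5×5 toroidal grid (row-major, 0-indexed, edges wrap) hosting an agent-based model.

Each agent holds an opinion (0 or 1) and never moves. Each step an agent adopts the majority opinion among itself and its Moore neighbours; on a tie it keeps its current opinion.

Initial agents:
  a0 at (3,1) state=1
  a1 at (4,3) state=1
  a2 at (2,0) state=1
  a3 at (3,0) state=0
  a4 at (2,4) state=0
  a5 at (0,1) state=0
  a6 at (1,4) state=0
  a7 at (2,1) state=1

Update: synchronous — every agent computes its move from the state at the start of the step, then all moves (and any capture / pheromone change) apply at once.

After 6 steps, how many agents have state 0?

t=1: a0@(3,1):1 a1@(4,3):1 a2@(2,0):1 a3@(3,0):1 a4@(2,4):0 a5@(0,1):0 a6@(1,4):0 a7@(2,1):1
t=2: (unchanged — steady state)

3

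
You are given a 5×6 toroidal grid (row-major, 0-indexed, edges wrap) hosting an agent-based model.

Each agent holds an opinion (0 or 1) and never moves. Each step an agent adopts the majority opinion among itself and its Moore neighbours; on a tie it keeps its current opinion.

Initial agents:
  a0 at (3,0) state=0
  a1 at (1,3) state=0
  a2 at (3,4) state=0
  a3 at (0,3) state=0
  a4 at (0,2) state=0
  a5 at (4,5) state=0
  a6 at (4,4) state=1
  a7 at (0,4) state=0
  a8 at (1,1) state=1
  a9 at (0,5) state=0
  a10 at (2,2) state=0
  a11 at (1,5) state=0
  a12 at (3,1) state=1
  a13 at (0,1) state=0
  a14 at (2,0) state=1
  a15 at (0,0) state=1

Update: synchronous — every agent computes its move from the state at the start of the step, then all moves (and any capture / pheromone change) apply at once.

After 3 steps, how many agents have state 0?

15

t=1: a0@(3,0):0 a1@(1,3):0 a2@(3,4):0 a3@(0,3):0 a4@(0,2):0 a5@(4,5):0 a6@(4,4):0 a7@(0,4):0 a8@(1,1):1 a9@(0,5):0 a10@(2,2):0 a11@(1,5):0 a12@(3,1):1 a13@(0,1):0 a14@(2,0):1 a15@(0,0):0
t=2: a0@(3,0):0 a1@(1,3):0 a2@(3,4):0 a3@(0,3):0 a4@(0,2):0 a5@(4,5):0 a6@(4,4):0 a7@(0,4):0 a8@(1,1):0 a9@(0,5):0 a10@(2,2):0 a11@(1,5):0 a12@(3,1):1 a13@(0,1):0 a14@(2,0):1 a15@(0,0):0
t=3: a0@(3,0):0 a1@(1,3):0 a2@(3,4):0 a3@(0,3):0 a4@(0,2):0 a5@(4,5):0 a6@(4,4):0 a7@(0,4):0 a8@(1,1):0 a9@(0,5):0 a10@(2,2):0 a11@(1,5):0 a12@(3,1):1 a13@(0,1):0 a14@(2,0):0 a15@(0,0):0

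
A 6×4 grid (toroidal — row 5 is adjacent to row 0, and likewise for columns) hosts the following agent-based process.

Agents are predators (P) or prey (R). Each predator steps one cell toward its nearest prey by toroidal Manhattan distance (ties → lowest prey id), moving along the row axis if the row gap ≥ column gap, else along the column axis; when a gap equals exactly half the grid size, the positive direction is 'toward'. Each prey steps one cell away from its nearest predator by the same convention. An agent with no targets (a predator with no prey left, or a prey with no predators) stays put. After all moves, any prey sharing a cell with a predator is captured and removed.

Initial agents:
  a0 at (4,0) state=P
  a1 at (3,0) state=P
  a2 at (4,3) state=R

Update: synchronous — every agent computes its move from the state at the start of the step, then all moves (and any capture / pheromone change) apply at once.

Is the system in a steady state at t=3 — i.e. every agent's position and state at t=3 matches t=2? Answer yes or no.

t=1: a0@(4,3):P a1@(4,0):P a2@(4,2):R
t=2: a0@(4,2):P a1@(4,1):P
t=3: (unchanged — steady state)

yes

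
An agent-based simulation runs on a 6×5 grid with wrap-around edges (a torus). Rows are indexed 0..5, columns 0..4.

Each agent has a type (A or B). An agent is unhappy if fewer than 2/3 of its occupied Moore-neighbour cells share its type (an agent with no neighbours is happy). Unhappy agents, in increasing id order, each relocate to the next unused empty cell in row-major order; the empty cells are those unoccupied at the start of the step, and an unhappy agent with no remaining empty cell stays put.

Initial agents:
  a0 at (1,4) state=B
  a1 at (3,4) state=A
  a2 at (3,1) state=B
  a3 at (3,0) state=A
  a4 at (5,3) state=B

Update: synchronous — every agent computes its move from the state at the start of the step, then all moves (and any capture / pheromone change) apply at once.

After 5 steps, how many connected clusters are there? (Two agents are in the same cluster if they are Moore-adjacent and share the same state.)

3

t=1: a0@(1,4):B a1@(3,4):A a2@(0,0):B a3@(0,1):A a4@(5,3):B
t=2: a0@(1,4):B a1@(3,4):A a2@(0,2):B a3@(0,3):A a4@(5,3):B
t=3: a0@(0,0):B a1@(3,4):A a2@(0,1):B a3@(0,4):A a4@(1,0):B
t=4: a0@(0,0):B a1@(3,4):A a2@(0,1):B a3@(0,2):A a4@(1,0):B
t=5: a0@(0,0):B a1@(3,4):A a2@(0,1):B a3@(0,3):A a4@(1,0):B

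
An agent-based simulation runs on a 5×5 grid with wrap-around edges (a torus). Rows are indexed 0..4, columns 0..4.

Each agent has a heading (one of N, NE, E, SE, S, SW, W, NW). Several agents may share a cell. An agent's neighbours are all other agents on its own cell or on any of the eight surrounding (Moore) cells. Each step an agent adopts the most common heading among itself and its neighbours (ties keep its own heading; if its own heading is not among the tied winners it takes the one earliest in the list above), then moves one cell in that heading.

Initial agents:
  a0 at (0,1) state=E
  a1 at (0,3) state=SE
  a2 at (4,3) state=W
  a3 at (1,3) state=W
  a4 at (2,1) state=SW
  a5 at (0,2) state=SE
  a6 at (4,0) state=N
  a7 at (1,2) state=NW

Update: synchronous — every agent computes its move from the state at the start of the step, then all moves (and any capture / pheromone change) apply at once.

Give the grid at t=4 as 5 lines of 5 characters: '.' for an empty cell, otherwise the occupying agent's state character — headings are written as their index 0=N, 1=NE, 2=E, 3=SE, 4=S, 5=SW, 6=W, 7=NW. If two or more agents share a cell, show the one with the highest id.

t=1: a0@(0,2):E a1@(1,4):SE a2@(0,4):SE a3@(2,4):SE a4@(3,0):SW a5@(1,3):SE a6@(3,0):N a7@(2,3):SE
t=2: a0@(0,3):E a1@(2,0):SE a2@(1,0):SE a3@(3,0):SE a4@(4,4):SW a5@(2,4):SE a6@(2,0):N a7@(3,4):SE
t=3: a0@(0,4):E a1@(3,1):SE a2@(2,1):SE a3@(4,1):SE a4@(0,0):SE a5@(3,0):SE a6@(3,1):SE a7@(4,0):SE
t=4: a0@(1,0):SE a1@(4,2):SE a2@(3,2):SE a3@(0,2):SE a4@(1,1):SE a5@(4,1):SE a6@(4,2):SE a7@(0,1):SE

.33..
33...
.....
..3..
.33..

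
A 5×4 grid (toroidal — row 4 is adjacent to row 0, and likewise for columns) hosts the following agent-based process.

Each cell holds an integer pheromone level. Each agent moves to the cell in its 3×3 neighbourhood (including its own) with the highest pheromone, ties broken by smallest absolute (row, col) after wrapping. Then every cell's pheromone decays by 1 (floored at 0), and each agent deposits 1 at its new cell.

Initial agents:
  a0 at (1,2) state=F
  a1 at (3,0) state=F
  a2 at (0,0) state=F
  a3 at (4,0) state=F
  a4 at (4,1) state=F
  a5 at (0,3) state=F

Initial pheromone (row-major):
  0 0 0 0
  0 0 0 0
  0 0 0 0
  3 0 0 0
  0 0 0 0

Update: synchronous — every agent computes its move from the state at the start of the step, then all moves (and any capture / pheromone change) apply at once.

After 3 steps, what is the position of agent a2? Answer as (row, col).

(0, 0)

t=1: a0@(0,1) a1@(3,0) a2@(0,0) a3@(3,0) a4@(3,0) a5@(0,0) | pheromone: 2 1 0 0 / 0 0 0 0 / 0 0 0 0 / 5 0 0 0 / 0 0 0 0
t=2: a0@(0,0) a1@(3,0) a2@(0,0) a3@(3,0) a4@(3,0) a5@(0,0) | pheromone: 4 0 0 0 / 0 0 0 0 / 0 0 0 0 / 7 0 0 0 / 0 0 0 0
t=3: a0@(0,0) a1@(3,0) a2@(0,0) a3@(3,0) a4@(3,0) a5@(0,0) | pheromone: 6 0 0 0 / 0 0 0 0 / 0 0 0 0 / 9 0 0 0 / 0 0 0 0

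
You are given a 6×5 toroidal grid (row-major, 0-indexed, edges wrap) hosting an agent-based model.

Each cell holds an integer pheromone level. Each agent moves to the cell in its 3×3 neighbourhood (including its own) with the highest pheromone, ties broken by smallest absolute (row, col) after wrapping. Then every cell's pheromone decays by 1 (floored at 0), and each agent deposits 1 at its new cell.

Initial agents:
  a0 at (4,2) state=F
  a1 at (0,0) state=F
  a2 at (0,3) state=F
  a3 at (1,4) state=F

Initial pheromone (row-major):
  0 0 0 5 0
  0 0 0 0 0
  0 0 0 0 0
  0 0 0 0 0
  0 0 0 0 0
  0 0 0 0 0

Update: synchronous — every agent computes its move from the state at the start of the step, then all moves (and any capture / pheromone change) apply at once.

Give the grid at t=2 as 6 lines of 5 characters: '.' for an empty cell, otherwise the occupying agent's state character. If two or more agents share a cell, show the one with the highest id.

F..F.
.....
.....
.F...
.....
.....

t=1: a0@(3,1) a1@(0,0) a2@(0,3) a3@(0,3) | pheromone: 1 0 0 6 0 / 0 0 0 0 0 / 0 0 0 0 0 / 0 1 0 0 0 / 0 0 0 0 0 / 0 0 0 0 0
t=2: a0@(3,1) a1@(0,0) a2@(0,3) a3@(0,3) | pheromone: 1 0 0 7 0 / 0 0 0 0 0 / 0 0 0 0 0 / 0 1 0 0 0 / 0 0 0 0 0 / 0 0 0 0 0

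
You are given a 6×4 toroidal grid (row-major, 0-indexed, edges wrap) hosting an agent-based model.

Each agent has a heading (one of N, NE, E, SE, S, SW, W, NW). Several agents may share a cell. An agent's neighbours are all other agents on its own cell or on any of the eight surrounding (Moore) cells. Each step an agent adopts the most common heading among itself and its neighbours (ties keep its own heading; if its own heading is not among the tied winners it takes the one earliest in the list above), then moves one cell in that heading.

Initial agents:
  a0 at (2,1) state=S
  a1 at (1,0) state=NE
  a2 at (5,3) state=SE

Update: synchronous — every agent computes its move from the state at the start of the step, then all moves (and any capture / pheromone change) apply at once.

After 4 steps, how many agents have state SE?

t=1: a0@(3,1):S a1@(0,1):NE a2@(0,0):SE
t=2: a0@(4,1):S a1@(5,2):NE a2@(1,1):SE
t=3: a0@(5,1):S a1@(4,3):NE a2@(2,2):SE
t=4: a0@(0,1):S a1@(3,0):NE a2@(3,3):SE

1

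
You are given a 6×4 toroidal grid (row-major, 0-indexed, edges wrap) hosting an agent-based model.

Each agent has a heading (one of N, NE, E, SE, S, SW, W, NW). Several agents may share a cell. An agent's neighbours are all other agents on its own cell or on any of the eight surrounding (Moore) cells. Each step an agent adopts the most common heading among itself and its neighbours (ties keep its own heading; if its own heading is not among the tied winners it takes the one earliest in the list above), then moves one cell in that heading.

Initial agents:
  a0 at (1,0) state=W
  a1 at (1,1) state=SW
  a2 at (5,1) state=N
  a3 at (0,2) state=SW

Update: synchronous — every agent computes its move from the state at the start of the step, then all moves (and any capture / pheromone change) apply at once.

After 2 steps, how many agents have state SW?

t=1: a0@(1,3):W a1@(2,0):SW a2@(4,1):N a3@(1,1):SW
t=2: a0@(1,2):W a1@(3,3):SW a2@(3,1):N a3@(2,0):SW

2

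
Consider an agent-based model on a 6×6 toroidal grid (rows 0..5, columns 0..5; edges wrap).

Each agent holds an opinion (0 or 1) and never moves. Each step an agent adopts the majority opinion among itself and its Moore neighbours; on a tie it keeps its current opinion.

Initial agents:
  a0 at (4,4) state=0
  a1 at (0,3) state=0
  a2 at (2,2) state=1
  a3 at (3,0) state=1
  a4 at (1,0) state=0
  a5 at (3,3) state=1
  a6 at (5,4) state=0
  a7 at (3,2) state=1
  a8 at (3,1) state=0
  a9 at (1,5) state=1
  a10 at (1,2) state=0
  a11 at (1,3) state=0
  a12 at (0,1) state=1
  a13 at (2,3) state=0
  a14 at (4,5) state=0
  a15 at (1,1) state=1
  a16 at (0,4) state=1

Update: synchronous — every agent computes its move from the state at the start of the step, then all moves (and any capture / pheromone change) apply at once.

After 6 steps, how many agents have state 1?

t=1: a0@(4,4):0 a1@(0,3):0 a2@(2,2):1 a3@(3,0):0 a4@(1,0):1 a5@(3,3):1 a6@(5,4):0 a7@(3,2):1 a8@(3,1):1 a9@(1,5):1 a10@(1,2):0 a11@(1,3):0 a12@(0,1):1 a13@(2,3):0 a14@(4,5):0 a15@(1,1):1 a16@(0,4):0
t=2: (unchanged — steady state)

8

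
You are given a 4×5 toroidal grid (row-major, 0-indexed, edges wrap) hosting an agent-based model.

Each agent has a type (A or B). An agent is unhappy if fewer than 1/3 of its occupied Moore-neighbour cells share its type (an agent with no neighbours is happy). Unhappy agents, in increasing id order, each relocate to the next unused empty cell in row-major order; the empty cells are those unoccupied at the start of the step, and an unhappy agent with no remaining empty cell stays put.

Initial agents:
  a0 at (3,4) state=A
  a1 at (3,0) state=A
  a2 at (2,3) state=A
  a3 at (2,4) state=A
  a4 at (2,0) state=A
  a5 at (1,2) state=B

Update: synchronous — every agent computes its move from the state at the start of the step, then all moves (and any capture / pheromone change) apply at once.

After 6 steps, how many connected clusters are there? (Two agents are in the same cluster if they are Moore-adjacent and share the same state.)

2

t=1: a0@(3,4):A a1@(3,0):A a2@(2,3):A a3@(2,4):A a4@(2,0):A a5@(0,0):B
t=2: a0@(3,4):A a1@(3,0):A a2@(2,3):A a3@(2,4):A a4@(2,0):A a5@(0,1):B
t=3: a0@(3,4):A a1@(3,0):A a2@(2,3):A a3@(2,4):A a4@(2,0):A a5@(0,0):B
t=4: a0@(3,4):A a1@(3,0):A a2@(2,3):A a3@(2,4):A a4@(2,0):A a5@(0,1):B
t=5: a0@(3,4):A a1@(3,0):A a2@(2,3):A a3@(2,4):A a4@(2,0):A a5@(0,0):B
t=6: a0@(3,4):A a1@(3,0):A a2@(2,3):A a3@(2,4):A a4@(2,0):A a5@(0,1):B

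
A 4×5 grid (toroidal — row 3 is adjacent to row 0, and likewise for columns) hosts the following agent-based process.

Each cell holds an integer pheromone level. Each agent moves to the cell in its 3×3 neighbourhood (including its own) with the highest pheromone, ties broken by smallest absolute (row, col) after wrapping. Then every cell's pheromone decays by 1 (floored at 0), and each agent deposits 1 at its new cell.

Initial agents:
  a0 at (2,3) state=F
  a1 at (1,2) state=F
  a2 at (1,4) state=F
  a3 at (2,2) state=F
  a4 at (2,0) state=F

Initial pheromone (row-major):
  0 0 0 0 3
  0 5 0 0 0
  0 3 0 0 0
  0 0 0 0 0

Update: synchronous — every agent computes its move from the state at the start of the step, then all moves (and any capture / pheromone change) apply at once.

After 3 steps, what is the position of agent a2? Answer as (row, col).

(0, 4)

t=1: a0@(1,2) a1@(1,1) a2@(0,4) a3@(1,1) a4@(1,1) | pheromone: 0 0 0 0 3 / 0 7 1 0 0 / 0 2 0 0 0 / 0 0 0 0 0
t=2: a0@(1,1) a1@(1,1) a2@(0,4) a3@(1,1) a4@(1,1) | pheromone: 0 0 0 0 3 / 0 10 0 0 0 / 0 1 0 0 0 / 0 0 0 0 0
t=3: a0@(1,1) a1@(1,1) a2@(0,4) a3@(1,1) a4@(1,1) | pheromone: 0 0 0 0 3 / 0 13 0 0 0 / 0 0 0 0 0 / 0 0 0 0 0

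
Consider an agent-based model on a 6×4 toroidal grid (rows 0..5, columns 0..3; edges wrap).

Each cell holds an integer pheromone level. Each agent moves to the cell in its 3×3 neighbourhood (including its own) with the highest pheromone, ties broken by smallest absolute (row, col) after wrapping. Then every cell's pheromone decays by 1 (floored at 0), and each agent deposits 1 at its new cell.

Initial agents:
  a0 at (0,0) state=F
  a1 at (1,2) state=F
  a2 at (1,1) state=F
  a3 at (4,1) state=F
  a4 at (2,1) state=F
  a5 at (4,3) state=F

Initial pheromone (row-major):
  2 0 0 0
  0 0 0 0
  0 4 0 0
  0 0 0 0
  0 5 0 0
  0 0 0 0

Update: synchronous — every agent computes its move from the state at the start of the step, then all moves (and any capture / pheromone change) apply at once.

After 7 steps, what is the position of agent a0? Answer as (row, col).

(0, 0)

t=1: a0@(0,0) a1@(2,1) a2@(2,1) a3@(4,1) a4@(2,1) a5@(3,0) | pheromone: 2 0 0 0 / 0 0 0 0 / 0 6 0 0 / 1 0 0 0 / 0 5 0 0 / 0 0 0 0
t=2: a0@(0,0) a1@(2,1) a2@(2,1) a3@(4,1) a4@(2,1) a5@(2,1) | pheromone: 2 0 0 0 / 0 0 0 0 / 0 9 0 0 / 0 0 0 0 / 0 5 0 0 / 0 0 0 0
t=3: a0@(0,0) a1@(2,1) a2@(2,1) a3@(4,1) a4@(2,1) a5@(2,1) | pheromone: 2 0 0 0 / 0 0 0 0 / 0 12 0 0 / 0 0 0 0 / 0 5 0 0 / 0 0 0 0
t=4: a0@(0,0) a1@(2,1) a2@(2,1) a3@(4,1) a4@(2,1) a5@(2,1) | pheromone: 2 0 0 0 / 0 0 0 0 / 0 15 0 0 / 0 0 0 0 / 0 5 0 0 / 0 0 0 0
t=5: a0@(0,0) a1@(2,1) a2@(2,1) a3@(4,1) a4@(2,1) a5@(2,1) | pheromone: 2 0 0 0 / 0 0 0 0 / 0 18 0 0 / 0 0 0 0 / 0 5 0 0 / 0 0 0 0
t=6: a0@(0,0) a1@(2,1) a2@(2,1) a3@(4,1) a4@(2,1) a5@(2,1) | pheromone: 2 0 0 0 / 0 0 0 0 / 0 21 0 0 / 0 0 0 0 / 0 5 0 0 / 0 0 0 0
t=7: a0@(0,0) a1@(2,1) a2@(2,1) a3@(4,1) a4@(2,1) a5@(2,1) | pheromone: 2 0 0 0 / 0 0 0 0 / 0 24 0 0 / 0 0 0 0 / 0 5 0 0 / 0 0 0 0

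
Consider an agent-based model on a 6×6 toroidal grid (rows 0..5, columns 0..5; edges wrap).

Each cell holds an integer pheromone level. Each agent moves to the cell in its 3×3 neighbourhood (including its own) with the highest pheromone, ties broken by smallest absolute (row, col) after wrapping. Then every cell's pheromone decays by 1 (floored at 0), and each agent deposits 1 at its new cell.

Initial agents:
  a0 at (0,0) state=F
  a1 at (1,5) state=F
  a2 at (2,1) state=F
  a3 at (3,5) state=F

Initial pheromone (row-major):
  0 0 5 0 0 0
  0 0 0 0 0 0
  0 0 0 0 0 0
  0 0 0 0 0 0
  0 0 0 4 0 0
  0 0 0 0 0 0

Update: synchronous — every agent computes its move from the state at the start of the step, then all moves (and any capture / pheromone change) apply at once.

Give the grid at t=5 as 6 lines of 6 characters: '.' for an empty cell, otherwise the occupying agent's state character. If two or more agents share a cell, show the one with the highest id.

F.....
......
......
......
......
......

t=1: a0@(0,0) a1@(0,0) a2@(1,0) a3@(2,0) | pheromone: 2 0 4 0 0 0 / 1 0 0 0 0 0 / 1 0 0 0 0 0 / 0 0 0 0 0 0 / 0 0 0 3 0 0 / 0 0 0 0 0 0
t=2: a0@(0,0) a1@(0,0) a2@(0,0) a3@(1,0) | pheromone: 4 0 3 0 0 0 / 1 0 0 0 0 0 / 0 0 0 0 0 0 / 0 0 0 0 0 0 / 0 0 0 2 0 0 / 0 0 0 0 0 0
t=3: a0@(0,0) a1@(0,0) a2@(0,0) a3@(0,0) | pheromone: 7 0 2 0 0 0 / 0 0 0 0 0 0 / 0 0 0 0 0 0 / 0 0 0 0 0 0 / 0 0 0 1 0 0 / 0 0 0 0 0 0
t=4: a0@(0,0) a1@(0,0) a2@(0,0) a3@(0,0) | pheromone: 10 0 1 0 0 0 / 0 0 0 0 0 0 / 0 0 0 0 0 0 / 0 0 0 0 0 0 / 0 0 0 0 0 0 / 0 0 0 0 0 0
t=5: a0@(0,0) a1@(0,0) a2@(0,0) a3@(0,0) | pheromone: 13 0 0 0 0 0 / 0 0 0 0 0 0 / 0 0 0 0 0 0 / 0 0 0 0 0 0 / 0 0 0 0 0 0 / 0 0 0 0 0 0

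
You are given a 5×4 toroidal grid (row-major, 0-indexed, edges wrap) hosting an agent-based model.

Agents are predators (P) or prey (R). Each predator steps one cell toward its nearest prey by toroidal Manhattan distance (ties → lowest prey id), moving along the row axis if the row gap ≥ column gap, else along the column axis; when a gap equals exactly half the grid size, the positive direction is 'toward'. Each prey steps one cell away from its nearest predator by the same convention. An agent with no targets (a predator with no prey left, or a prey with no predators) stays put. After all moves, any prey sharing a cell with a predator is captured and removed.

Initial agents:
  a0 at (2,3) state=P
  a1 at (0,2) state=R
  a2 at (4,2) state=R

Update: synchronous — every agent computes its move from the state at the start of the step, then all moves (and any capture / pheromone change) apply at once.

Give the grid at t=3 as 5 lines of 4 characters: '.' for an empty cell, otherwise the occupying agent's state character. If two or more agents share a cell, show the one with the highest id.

t=1: a0@(1,3):P a1@(4,2):R a2@(0,2):R
t=2: a0@(0,3):P a1@(3,2):R a2@(4,2):R
t=3: a0@(4,3):P a1@(2,2):R a2@(3,2):R

....
....
..R.
..R.
...P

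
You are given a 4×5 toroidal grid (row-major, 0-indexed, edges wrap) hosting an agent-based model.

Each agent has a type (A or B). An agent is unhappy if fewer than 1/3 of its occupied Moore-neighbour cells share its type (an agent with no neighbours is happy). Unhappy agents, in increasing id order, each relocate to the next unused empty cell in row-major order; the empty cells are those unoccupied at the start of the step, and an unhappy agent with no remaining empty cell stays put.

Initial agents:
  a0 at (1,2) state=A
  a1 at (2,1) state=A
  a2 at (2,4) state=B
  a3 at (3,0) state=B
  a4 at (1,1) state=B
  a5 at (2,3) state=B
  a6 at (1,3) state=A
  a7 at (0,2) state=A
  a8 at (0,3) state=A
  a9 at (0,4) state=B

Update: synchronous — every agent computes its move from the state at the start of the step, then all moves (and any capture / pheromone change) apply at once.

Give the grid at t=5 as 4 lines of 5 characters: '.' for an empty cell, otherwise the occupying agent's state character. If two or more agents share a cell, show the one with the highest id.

B.AAB
..AA.
.A.BB
B....

t=1: a0@(1,2):A a1@(2,1):A a2@(2,4):B a3@(3,0):B a4@(0,0):B a5@(2,3):B a6@(1,3):A a7@(0,2):A a8@(0,3):A a9@(0,4):B
t=2: (unchanged — steady state)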